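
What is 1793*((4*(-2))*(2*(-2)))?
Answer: 57376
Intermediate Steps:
1793*((4*(-2))*(2*(-2))) = 1793*(-8*(-4)) = 1793*32 = 57376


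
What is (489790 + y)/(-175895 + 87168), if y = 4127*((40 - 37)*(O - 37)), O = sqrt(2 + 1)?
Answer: -31693/88727 - 12381*sqrt(3)/88727 ≈ -0.59889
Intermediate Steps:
O = sqrt(3) ≈ 1.7320
y = -458097 + 12381*sqrt(3) (y = 4127*((40 - 37)*(sqrt(3) - 37)) = 4127*(3*(-37 + sqrt(3))) = 4127*(-111 + 3*sqrt(3)) = -458097 + 12381*sqrt(3) ≈ -4.3665e+5)
(489790 + y)/(-175895 + 87168) = (489790 + (-458097 + 12381*sqrt(3)))/(-175895 + 87168) = (31693 + 12381*sqrt(3))/(-88727) = (31693 + 12381*sqrt(3))*(-1/88727) = -31693/88727 - 12381*sqrt(3)/88727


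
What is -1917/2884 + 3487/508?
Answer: 567667/91567 ≈ 6.1995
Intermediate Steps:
-1917/2884 + 3487/508 = 567667/91567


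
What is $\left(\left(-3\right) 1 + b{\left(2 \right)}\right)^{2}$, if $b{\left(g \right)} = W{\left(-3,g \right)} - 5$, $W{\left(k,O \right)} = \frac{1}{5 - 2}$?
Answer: $\frac{529}{9} \approx 58.778$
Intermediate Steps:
$W{\left(k,O \right)} = \frac{1}{3}$
$b{\left(g \right)} = - \frac{14}{3}$ ($b{\left(g \right)} = \frac{1}{3} - 5 = - \frac{14}{3}$)
$\left(\left(-3\right) 1 + b{\left(2 \right)}\right)^{2} = \left(\left(-3\right) 1 - \frac{14}{3}\right)^{2} = \left(-3 - \frac{14}{3}\right)^{2} = \left(- \frac{23}{3}\right)^{2} = \frac{529}{9}$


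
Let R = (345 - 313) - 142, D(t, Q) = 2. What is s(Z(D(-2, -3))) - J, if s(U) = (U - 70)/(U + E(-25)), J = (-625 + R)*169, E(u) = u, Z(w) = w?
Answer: 2857013/23 ≈ 1.2422e+5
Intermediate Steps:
R = -110 (R = 32 - 142 = -110)
J = -124215 (J = (-625 - 110)*169 = -735*169 = -124215)
s(U) = (-70 + U)/(-25 + U) (s(U) = (U - 70)/(U - 25) = (-70 + U)/(-25 + U))
s(Z(D(-2, -3))) - J = (-70 + 2)/(-25 + 2) - 1*(-124215) = -68/(-23) + 124215 = -1/23*(-68) + 124215 = 68/23 + 124215 = 2857013/23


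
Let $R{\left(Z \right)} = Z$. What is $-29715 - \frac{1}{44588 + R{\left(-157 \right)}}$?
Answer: $- \frac{1320267166}{44431} \approx -29715.0$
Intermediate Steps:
$-29715 - \frac{1}{44588 + R{\left(-157 \right)}} = -29715 - \frac{1}{44588 - 157} = -29715 - \frac{1}{44431} = - \frac{1320267166}{44431}$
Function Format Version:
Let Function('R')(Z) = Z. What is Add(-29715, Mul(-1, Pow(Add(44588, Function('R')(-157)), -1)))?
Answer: Rational(-1320267166, 44431) ≈ -29715.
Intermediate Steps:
Add(-29715, Mul(-1, Pow(Add(44588, Function('R')(-157)), -1))) = Add(-29715, Mul(-1, Pow(Add(44588, -157), -1))) = Add(-29715, Mul(-1, Pow(44431, -1))) = Add(-29715, Mul(-1, Rational(1, 44431))) = Add(-29715, Rational(-1, 44431)) = Rational(-1320267166, 44431)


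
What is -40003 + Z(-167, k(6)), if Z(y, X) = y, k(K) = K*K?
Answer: -40170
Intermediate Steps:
k(K) = K**2
-40003 + Z(-167, k(6)) = -40003 - 167 = -40170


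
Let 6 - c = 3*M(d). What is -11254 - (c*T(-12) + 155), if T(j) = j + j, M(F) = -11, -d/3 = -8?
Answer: -10473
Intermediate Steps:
d = 24 (d = -3*(-8) = 24)
T(j) = 2*j
c = 39 (c = 6 - 3*(-11) = 6 - 1*(-33) = 6 + 33 = 39)
-11254 - (c*T(-12) + 155) = -11254 - (39*(2*(-12)) + 155) = -11254 - (39*(-24) + 155) = -11254 - (-936 + 155) = -11254 - 1*(-781) = -11254 + 781 = -10473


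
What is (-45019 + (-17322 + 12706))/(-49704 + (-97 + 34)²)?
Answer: 3309/3049 ≈ 1.0853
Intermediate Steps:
(-45019 + (-17322 + 12706))/(-49704 + (-97 + 34)²) = (-45019 - 4616)/(-49704 + (-63)²) = -49635/(-49704 + 3969) = -49635/(-45735) = -49635*(-1/45735) = 3309/3049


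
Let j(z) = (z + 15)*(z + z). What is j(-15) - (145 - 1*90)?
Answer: -55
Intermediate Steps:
j(z) = 2*z*(15 + z) (j(z) = (15 + z)*(2*z) = 2*z*(15 + z))
j(-15) - (145 - 1*90) = 2*(-15)*(15 - 15) - (145 - 1*90) = 2*(-15)*0 - (145 - 90) = 0 - 1*55 = 0 - 55 = -55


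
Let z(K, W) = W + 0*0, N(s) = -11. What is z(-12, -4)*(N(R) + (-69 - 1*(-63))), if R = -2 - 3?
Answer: 68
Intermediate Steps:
R = -5
z(K, W) = W (z(K, W) = W + 0 = W)
z(-12, -4)*(N(R) + (-69 - 1*(-63))) = -4*(-11 + (-69 - 1*(-63))) = -4*(-11 + (-69 + 63)) = -4*(-11 - 6) = -4*(-17) = 68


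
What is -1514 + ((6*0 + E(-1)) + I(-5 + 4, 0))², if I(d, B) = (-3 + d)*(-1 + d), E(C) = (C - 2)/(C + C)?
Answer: -5695/4 ≈ -1423.8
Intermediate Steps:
E(C) = (-2 + C)/(2*C) (E(C) = (-2 + C)/((2*C)) = (-2 + C)*(1/(2*C)) = (-2 + C)/(2*C))
I(d, B) = (-1 + d)*(-3 + d)
-1514 + ((6*0 + E(-1)) + I(-5 + 4, 0))² = -1514 + ((6*0 + (½)*(-2 - 1)/(-1)) + (3 + (-5 + 4)² - 4*(-5 + 4)))² = -1514 + ((0 + (½)*(-1)*(-3)) + (3 + (-1)² - 4*(-1)))² = -1514 + ((0 + 3/2) + (3 + 1 + 4))² = -1514 + (3/2 + 8)² = -1514 + (19/2)² = -1514 + 361/4 = -5695/4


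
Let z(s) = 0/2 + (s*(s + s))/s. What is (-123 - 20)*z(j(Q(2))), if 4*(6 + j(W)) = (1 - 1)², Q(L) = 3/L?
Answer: 1716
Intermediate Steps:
j(W) = -6 (j(W) = -6 + (1 - 1)²/4 = -6 + (¼)*0² = -6 + (¼)*0 = -6 + 0 = -6)
z(s) = 2*s (z(s) = 0*(½) + (s*(2*s))/s = 0 + (2*s²)/s = 0 + 2*s = 2*s)
(-123 - 20)*z(j(Q(2))) = (-123 - 20)*(2*(-6)) = -143*(-12) = 1716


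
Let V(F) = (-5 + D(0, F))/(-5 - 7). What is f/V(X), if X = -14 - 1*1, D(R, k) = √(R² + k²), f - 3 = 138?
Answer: -846/5 ≈ -169.20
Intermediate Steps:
f = 141 (f = 3 + 138 = 141)
X = -15 (X = -14 - 1 = -15)
V(F) = 5/12 - √(F²)/12 (V(F) = (-5 + √(0² + F²))/(-5 - 7) = (-5 + √(0 + F²))/(-12) = (-5 + √(F²))*(-1/12) = 5/12 - √(F²)/12)
f/V(X) = 141/(5/12 - √((-15)²)/12) = 141/(5/12 - √225/12) = 141/(5/12 - 1/12*15) = 141/(5/12 - 5/4) = 141/(-⅚) = 141*(-6/5) = -846/5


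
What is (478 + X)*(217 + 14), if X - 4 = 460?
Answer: 217602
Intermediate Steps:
X = 464 (X = 4 + 460 = 464)
(478 + X)*(217 + 14) = (478 + 464)*(217 + 14) = 942*231 = 217602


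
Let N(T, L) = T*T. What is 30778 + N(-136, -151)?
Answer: 49274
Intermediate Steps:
N(T, L) = T**2
30778 + N(-136, -151) = 30778 + (-136)**2 = 30778 + 18496 = 49274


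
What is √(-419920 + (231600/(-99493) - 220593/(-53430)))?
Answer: I*√1318492272460631912929610/1771970330 ≈ 648.01*I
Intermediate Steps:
√(-419920 + (231600/(-99493) - 220593/(-53430))) = √(-419920 + (231600*(-1/99493) - 220593*(-1/53430))) = √(-419920 + (-231600/99493 + 73531/17810)) = √(-419920 + 3191023783/1771970330) = √(-744082589949817/1771970330) = I*√1318492272460631912929610/1771970330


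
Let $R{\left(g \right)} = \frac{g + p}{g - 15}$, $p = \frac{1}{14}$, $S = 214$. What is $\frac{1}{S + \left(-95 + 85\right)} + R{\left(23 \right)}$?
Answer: $\frac{16501}{5712} \approx 2.8888$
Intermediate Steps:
$p = \frac{1}{14} \approx 0.071429$
$R{\left(g \right)} = \frac{\frac{1}{14} + g}{-15 + g}$ ($R{\left(g \right)} = \frac{g + \frac{1}{14}}{g - 15} = \frac{\frac{1}{14} + g}{-15 + g}$)
$\frac{1}{S + \left(-95 + 85\right)} + R{\left(23 \right)} = \frac{1}{214 + \left(-95 + 85\right)} + \frac{\frac{1}{14} + 23}{-15 + 23} = \frac{1}{214 - 10} + \frac{1}{8} \cdot \frac{323}{14} = \frac{1}{204} + \frac{1}{8} \cdot \frac{323}{14} = \frac{1}{204} + \frac{323}{112} = \frac{16501}{5712}$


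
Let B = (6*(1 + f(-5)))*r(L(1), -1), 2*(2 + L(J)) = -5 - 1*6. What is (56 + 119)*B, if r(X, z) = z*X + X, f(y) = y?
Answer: 0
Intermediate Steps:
L(J) = -15/2 (L(J) = -2 + (-5 - 1*6)/2 = -2 + (-5 - 6)/2 = -2 + (½)*(-11) = -2 - 11/2 = -15/2)
r(X, z) = X + X*z (r(X, z) = X*z + X = X + X*z)
B = 0 (B = (6*(1 - 5))*(-15*(1 - 1)/2) = (6*(-4))*(-15/2*0) = -24*0 = 0)
(56 + 119)*B = (56 + 119)*0 = 175*0 = 0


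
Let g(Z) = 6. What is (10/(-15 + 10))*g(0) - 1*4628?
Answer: -4640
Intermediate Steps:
(10/(-15 + 10))*g(0) - 1*4628 = (10/(-15 + 10))*6 - 1*4628 = (10/(-5))*6 - 4628 = -1/5*10*6 - 4628 = -2*6 - 4628 = -12 - 4628 = -4640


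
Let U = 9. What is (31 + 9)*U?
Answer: 360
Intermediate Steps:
(31 + 9)*U = (31 + 9)*9 = 40*9 = 360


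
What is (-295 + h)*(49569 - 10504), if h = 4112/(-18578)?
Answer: -107128379215/9289 ≈ -1.1533e+7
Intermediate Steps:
h = -2056/9289 (h = 4112*(-1/18578) = -2056/9289 ≈ -0.22134)
(-295 + h)*(49569 - 10504) = (-295 - 2056/9289)*(49569 - 10504) = -2742311/9289*39065 = -107128379215/9289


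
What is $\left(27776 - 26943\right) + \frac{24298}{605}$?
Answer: $\frac{528263}{605} \approx 873.16$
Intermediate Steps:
$\left(27776 - 26943\right) + \frac{24298}{605} = 833 + 24298 \cdot \frac{1}{605} = 833 + \frac{24298}{605} = \frac{528263}{605}$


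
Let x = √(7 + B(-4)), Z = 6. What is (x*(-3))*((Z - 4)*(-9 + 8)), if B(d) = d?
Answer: 6*√3 ≈ 10.392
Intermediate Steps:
x = √3 (x = √(7 - 4) = √3 ≈ 1.7320)
(x*(-3))*((Z - 4)*(-9 + 8)) = (√3*(-3))*((6 - 4)*(-9 + 8)) = (-3*√3)*(2*(-1)) = -3*√3*(-2) = 6*√3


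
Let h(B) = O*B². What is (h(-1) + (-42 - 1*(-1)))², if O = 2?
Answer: 1521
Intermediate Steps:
h(B) = 2*B²
(h(-1) + (-42 - 1*(-1)))² = (2*(-1)² + (-42 - 1*(-1)))² = (2*1 + (-42 + 1))² = (2 - 41)² = (-39)² = 1521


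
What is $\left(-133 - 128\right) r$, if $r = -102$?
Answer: $26622$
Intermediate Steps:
$\left(-133 - 128\right) r = \left(-133 - 128\right) \left(-102\right) = \left(-261\right) \left(-102\right) = 26622$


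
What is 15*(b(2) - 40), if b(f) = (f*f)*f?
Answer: -480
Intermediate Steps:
b(f) = f³ (b(f) = f²*f = f³)
15*(b(2) - 40) = 15*(2³ - 40) = 15*(8 - 40) = 15*(-32) = -480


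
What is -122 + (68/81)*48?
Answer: -2206/27 ≈ -81.704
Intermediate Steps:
-122 + (68/81)*48 = -122 + 1088/27 = -2206/27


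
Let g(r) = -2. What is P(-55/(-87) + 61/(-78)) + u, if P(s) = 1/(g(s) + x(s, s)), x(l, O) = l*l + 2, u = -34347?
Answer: -438008327/12769 ≈ -34303.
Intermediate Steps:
x(l, O) = 2 + l² (x(l, O) = l² + 2 = 2 + l²)
P(s) = s⁻² (P(s) = 1/(-2 + (2 + s²)) = 1/(s²) = s⁻²)
P(-55/(-87) + 61/(-78)) + u = (-55/(-87) + 61/(-78))⁻² - 34347 = (-55*(-1/87) + 61*(-1/78))⁻² - 34347 = (55/87 - 61/78)⁻² - 34347 = (-113/754)⁻² - 34347 = 568516/12769 - 34347 = -438008327/12769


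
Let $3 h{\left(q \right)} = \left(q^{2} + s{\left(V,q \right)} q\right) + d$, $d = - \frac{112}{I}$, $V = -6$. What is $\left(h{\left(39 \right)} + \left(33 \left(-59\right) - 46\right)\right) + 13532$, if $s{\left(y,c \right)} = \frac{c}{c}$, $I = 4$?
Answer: $\frac{36149}{3} \approx 12050.0$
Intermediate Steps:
$s{\left(y,c \right)} = 1$
$d = -28$ ($d = - \frac{112}{4} = \left(-112\right) \frac{1}{4} = -28$)
$h{\left(q \right)} = - \frac{28}{3} + \frac{q}{3} + \frac{q^{2}}{3}$ ($h{\left(q \right)} = \frac{\left(q^{2} + 1 q\right) - 28}{3} = \frac{\left(q^{2} + q\right) - 28}{3} = \frac{\left(q + q^{2}\right) - 28}{3} = \frac{-28 + q + q^{2}}{3} = - \frac{28}{3} + \frac{q}{3} + \frac{q^{2}}{3}$)
$\left(h{\left(39 \right)} + \left(33 \left(-59\right) - 46\right)\right) + 13532 = \left(\left(- \frac{28}{3} + \frac{1}{3} \cdot 39 + \frac{39^{2}}{3}\right) + \left(33 \left(-59\right) - 46\right)\right) + 13532 = \left(\left(- \frac{28}{3} + 13 + \frac{1}{3} \cdot 1521\right) - 1993\right) + 13532 = \left(\left(- \frac{28}{3} + 13 + 507\right) - 1993\right) + 13532 = \left(\frac{1532}{3} - 1993\right) + 13532 = - \frac{4447}{3} + 13532 = \frac{36149}{3}$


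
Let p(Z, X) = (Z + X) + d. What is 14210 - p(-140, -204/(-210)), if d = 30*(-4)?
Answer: 506416/35 ≈ 14469.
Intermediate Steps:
d = -120
p(Z, X) = -120 + X + Z (p(Z, X) = (Z + X) - 120 = (X + Z) - 120 = -120 + X + Z)
14210 - p(-140, -204/(-210)) = 14210 - (-120 - 204/(-210) - 140) = 14210 - (-120 - 204*(-1/210) - 140) = 14210 - (-120 + 34/35 - 140) = 14210 - 1*(-9066/35) = 14210 + 9066/35 = 506416/35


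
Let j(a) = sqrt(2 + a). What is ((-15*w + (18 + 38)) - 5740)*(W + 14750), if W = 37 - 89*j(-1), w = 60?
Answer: -96771632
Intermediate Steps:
W = -52 (W = 37 - 89*sqrt(2 - 1) = 37 - 89*sqrt(1) = 37 - 89*1 = 37 - 89 = -52)
((-15*w + (18 + 38)) - 5740)*(W + 14750) = ((-15*60 + (18 + 38)) - 5740)*(-52 + 14750) = ((-900 + 56) - 5740)*14698 = (-844 - 5740)*14698 = -6584*14698 = -96771632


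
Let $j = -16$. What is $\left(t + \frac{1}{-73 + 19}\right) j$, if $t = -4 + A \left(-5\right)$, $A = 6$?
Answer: $\frac{14696}{27} \approx 544.3$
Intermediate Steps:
$t = -34$ ($t = -4 + 6 \left(-5\right) = -4 - 30 = -34$)
$\left(t + \frac{1}{-73 + 19}\right) j = \left(-34 + \frac{1}{-73 + 19}\right) \left(-16\right) = \left(-34 + \frac{1}{-54}\right) \left(-16\right) = \left(-34 - \frac{1}{54}\right) \left(-16\right) = \left(- \frac{1837}{54}\right) \left(-16\right) = \frac{14696}{27}$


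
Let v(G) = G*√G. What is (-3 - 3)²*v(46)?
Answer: 1656*√46 ≈ 11232.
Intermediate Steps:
v(G) = G^(3/2)
(-3 - 3)²*v(46) = (-3 - 3)²*46^(3/2) = (-6)²*(46*√46) = 36*(46*√46) = 1656*√46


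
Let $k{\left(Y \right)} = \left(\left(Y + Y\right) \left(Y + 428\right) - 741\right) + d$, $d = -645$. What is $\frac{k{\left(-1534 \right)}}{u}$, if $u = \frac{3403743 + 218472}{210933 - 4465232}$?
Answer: $- \frac{14429824942778}{3622215} \approx -3.9837 \cdot 10^{6}$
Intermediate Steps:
$u = - \frac{3622215}{4254299}$ ($u = \frac{3622215}{-4254299} = 3622215 \left(- \frac{1}{4254299}\right) = - \frac{3622215}{4254299} \approx -0.85142$)
$k{\left(Y \right)} = -1386 + 2 Y \left(428 + Y\right)$ ($k{\left(Y \right)} = \left(\left(Y + Y\right) \left(Y + 428\right) - 741\right) - 645 = \left(2 Y \left(428 + Y\right) - 741\right) - 645 = \left(-741 + 2 Y \left(428 + Y\right)\right) - 645 = -1386 + 2 Y \left(428 + Y\right)$)
$\frac{k{\left(-1534 \right)}}{u} = \frac{-1386 + 2 \left(-1534\right)^{2} + 856 \left(-1534\right)}{- \frac{3622215}{4254299}} = \left(-1386 + 2 \cdot 2353156 - 1313104\right) \left(- \frac{4254299}{3622215}\right) = \left(-1386 + 4706312 - 1313104\right) \left(- \frac{4254299}{3622215}\right) = 3391822 \left(- \frac{4254299}{3622215}\right) = - \frac{14429824942778}{3622215}$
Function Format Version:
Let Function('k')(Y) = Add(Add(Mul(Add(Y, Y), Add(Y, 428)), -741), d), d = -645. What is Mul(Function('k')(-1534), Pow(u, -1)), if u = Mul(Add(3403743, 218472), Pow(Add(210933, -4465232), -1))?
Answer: Rational(-14429824942778, 3622215) ≈ -3.9837e+6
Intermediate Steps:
u = Rational(-3622215, 4254299) (u = Mul(3622215, Pow(-4254299, -1)) = Mul(3622215, Rational(-1, 4254299)) = Rational(-3622215, 4254299) ≈ -0.85142)
Function('k')(Y) = Add(-1386, Mul(2, Y, Add(428, Y))) (Function('k')(Y) = Add(Add(Mul(Add(Y, Y), Add(Y, 428)), -741), -645) = Add(Add(Mul(Mul(2, Y), Add(428, Y)), -741), -645) = Add(Add(Mul(2, Y, Add(428, Y)), -741), -645) = Add(Add(-741, Mul(2, Y, Add(428, Y))), -645) = Add(-1386, Mul(2, Y, Add(428, Y))))
Mul(Function('k')(-1534), Pow(u, -1)) = Mul(Add(-1386, Mul(2, Pow(-1534, 2)), Mul(856, -1534)), Pow(Rational(-3622215, 4254299), -1)) = Mul(Add(-1386, Mul(2, 2353156), -1313104), Rational(-4254299, 3622215)) = Mul(Add(-1386, 4706312, -1313104), Rational(-4254299, 3622215)) = Mul(3391822, Rational(-4254299, 3622215)) = Rational(-14429824942778, 3622215)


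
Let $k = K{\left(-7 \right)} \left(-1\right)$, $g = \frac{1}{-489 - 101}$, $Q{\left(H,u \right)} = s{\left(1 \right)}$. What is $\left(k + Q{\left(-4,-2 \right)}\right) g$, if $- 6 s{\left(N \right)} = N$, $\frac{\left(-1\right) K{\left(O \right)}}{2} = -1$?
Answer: $\frac{13}{3540} \approx 0.0036723$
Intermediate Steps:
$K{\left(O \right)} = 2$ ($K{\left(O \right)} = \left(-2\right) \left(-1\right) = 2$)
$s{\left(N \right)} = - \frac{N}{6}$
$Q{\left(H,u \right)} = - \frac{1}{6}$ ($Q{\left(H,u \right)} = \left(- \frac{1}{6}\right) 1 = - \frac{1}{6}$)
$g = - \frac{1}{590}$ ($g = \frac{1}{-590} = - \frac{1}{590} \approx -0.0016949$)
$k = -2$ ($k = 2 \left(-1\right) = -2$)
$\left(k + Q{\left(-4,-2 \right)}\right) g = \left(-2 - \frac{1}{6}\right) \left(- \frac{1}{590}\right) = \left(- \frac{13}{6}\right) \left(- \frac{1}{590}\right) = \frac{13}{3540}$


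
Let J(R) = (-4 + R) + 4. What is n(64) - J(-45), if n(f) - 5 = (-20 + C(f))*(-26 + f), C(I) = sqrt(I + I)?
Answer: -710 + 304*sqrt(2) ≈ -280.08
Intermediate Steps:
C(I) = sqrt(2)*sqrt(I) (C(I) = sqrt(2*I) = sqrt(2)*sqrt(I))
n(f) = 5 + (-26 + f)*(-20 + sqrt(2)*sqrt(f)) (n(f) = 5 + (-20 + sqrt(2)*sqrt(f))*(-26 + f) = 5 + (-26 + f)*(-20 + sqrt(2)*sqrt(f)))
J(R) = R
n(64) - J(-45) = (525 - 20*64 + sqrt(2)*64**(3/2) - 26*sqrt(2)*sqrt(64)) - 1*(-45) = (525 - 1280 + sqrt(2)*512 - 26*sqrt(2)*8) + 45 = (525 - 1280 + 512*sqrt(2) - 208*sqrt(2)) + 45 = (-755 + 304*sqrt(2)) + 45 = -710 + 304*sqrt(2)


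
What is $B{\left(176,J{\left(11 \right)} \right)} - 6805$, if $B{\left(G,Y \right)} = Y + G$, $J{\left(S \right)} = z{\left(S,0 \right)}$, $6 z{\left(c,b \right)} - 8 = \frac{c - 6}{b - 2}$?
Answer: $- \frac{79537}{12} \approx -6628.1$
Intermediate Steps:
$z{\left(c,b \right)} = \frac{4}{3} + \frac{-6 + c}{6 \left(-2 + b\right)}$ ($z{\left(c,b \right)} = \frac{4}{3} + \frac{\left(c - 6\right) \frac{1}{b - 2}}{6} = \frac{4}{3} + \frac{\left(c - 6\right) \frac{1}{-2 + b}}{6} = \frac{4}{3} + \frac{\left(-6 + c\right) \frac{1}{-2 + b}}{6} = \frac{4}{3} + \frac{\frac{1}{-2 + b} \left(-6 + c\right)}{6} = \frac{4}{3} + \frac{-6 + c}{6 \left(-2 + b\right)}$)
$J{\left(S \right)} = \frac{11}{6} - \frac{S}{12}$ ($J{\left(S \right)} = \frac{-22 + S + 8 \cdot 0}{6 \left(-2 + 0\right)} = \frac{-22 + S + 0}{6 \left(-2\right)} = \frac{1}{6} \left(- \frac{1}{2}\right) \left(-22 + S\right) = \frac{11}{6} - \frac{S}{12}$)
$B{\left(G,Y \right)} = G + Y$
$B{\left(176,J{\left(11 \right)} \right)} - 6805 = \left(176 + \left(\frac{11}{6} - \frac{11}{12}\right)\right) - 6805 = \left(176 + \frac{11}{12}\right) - 6805 = \frac{2123}{12} - 6805 = - \frac{79537}{12}$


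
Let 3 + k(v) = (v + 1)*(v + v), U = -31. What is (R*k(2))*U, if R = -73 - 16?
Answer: 24831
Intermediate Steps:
R = -89
k(v) = -3 + 2*v*(1 + v) (k(v) = -3 + (v + 1)*(v + v) = -3 + (1 + v)*(2*v) = -3 + 2*v*(1 + v))
(R*k(2))*U = -89*(-3 + 2*2 + 2*2²)*(-31) = -89*(-3 + 4 + 2*4)*(-31) = -89*(-3 + 4 + 8)*(-31) = -89*9*(-31) = -801*(-31) = 24831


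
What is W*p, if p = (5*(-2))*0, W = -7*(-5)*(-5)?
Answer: 0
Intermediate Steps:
W = -175 (W = 35*(-5) = -175)
p = 0 (p = -10*0 = 0)
W*p = -175*0 = 0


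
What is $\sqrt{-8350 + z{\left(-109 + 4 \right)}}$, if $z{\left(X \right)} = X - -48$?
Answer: $i \sqrt{8407} \approx 91.69 i$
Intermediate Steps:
$z{\left(X \right)} = 48 + X$ ($z{\left(X \right)} = X + 48 = 48 + X$)
$\sqrt{-8350 + z{\left(-109 + 4 \right)}} = \sqrt{-8350 + \left(48 + \left(-109 + 4\right)\right)} = \sqrt{-8350 + \left(48 - 105\right)} = \sqrt{-8350 - 57} = \sqrt{-8407} = i \sqrt{8407}$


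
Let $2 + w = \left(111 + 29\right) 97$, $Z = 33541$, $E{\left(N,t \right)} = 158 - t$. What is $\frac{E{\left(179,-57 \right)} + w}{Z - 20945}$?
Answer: $\frac{13793}{12596} \approx 1.095$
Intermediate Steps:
$w = 13578$ ($w = -2 + \left(111 + 29\right) 97 = -2 + 140 \cdot 97 = -2 + 13580 = 13578$)
$\frac{E{\left(179,-57 \right)} + w}{Z - 20945} = \frac{\left(158 - -57\right) + 13578}{33541 - 20945} = \frac{\left(158 + 57\right) + 13578}{12596} = \left(215 + 13578\right) \frac{1}{12596} = 13793 \cdot \frac{1}{12596} = \frac{13793}{12596}$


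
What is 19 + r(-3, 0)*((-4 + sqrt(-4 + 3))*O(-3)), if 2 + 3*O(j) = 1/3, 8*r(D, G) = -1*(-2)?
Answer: 176/9 - 5*I/36 ≈ 19.556 - 0.13889*I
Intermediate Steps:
r(D, G) = 1/4 (r(D, G) = (-1*(-2))/8 = (1/8)*2 = 1/4)
O(j) = -5/9 (O(j) = -2/3 + (1/3)/3 = -2/3 + (1/3)*(1/3) = -2/3 + 1/9 = -5/9)
19 + r(-3, 0)*((-4 + sqrt(-4 + 3))*O(-3)) = 19 + ((-4 + sqrt(-4 + 3))*(-5/9))/4 = 19 + ((-4 + sqrt(-1))*(-5/9))/4 = 19 + ((-4 + I)*(-5/9))/4 = 19 + (20/9 - 5*I/9)/4 = 19 + (5/9 - 5*I/36) = 176/9 - 5*I/36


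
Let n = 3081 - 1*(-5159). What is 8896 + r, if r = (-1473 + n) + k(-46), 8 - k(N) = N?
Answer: 15717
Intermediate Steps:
k(N) = 8 - N
n = 8240 (n = 3081 + 5159 = 8240)
r = 6821 (r = (-1473 + 8240) + (8 - 1*(-46)) = 6767 + (8 + 46) = 6767 + 54 = 6821)
8896 + r = 8896 + 6821 = 15717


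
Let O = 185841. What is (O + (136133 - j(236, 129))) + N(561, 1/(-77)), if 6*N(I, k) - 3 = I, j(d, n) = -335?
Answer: 322403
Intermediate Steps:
N(I, k) = ½ + I/6
(O + (136133 - j(236, 129))) + N(561, 1/(-77)) = (185841 + (136133 - 1*(-335))) + (½ + (⅙)*561) = (185841 + (136133 + 335)) + (½ + 187/2) = (185841 + 136468) + 94 = 322309 + 94 = 322403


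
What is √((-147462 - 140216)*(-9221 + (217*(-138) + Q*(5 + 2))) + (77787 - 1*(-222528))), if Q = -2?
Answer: √11271812033 ≈ 1.0617e+5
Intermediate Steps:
√((-147462 - 140216)*(-9221 + (217*(-138) + Q*(5 + 2))) + (77787 - 1*(-222528))) = √((-147462 - 140216)*(-9221 + (217*(-138) - 2*(5 + 2))) + (77787 - 1*(-222528))) = √(-287678*(-9221 + (-29946 - 2*7)) + (77787 + 222528)) = √(-287678*(-9221 + (-29946 - 14)) + 300315) = √(-287678*(-9221 - 29960) + 300315) = √(-287678*(-39181) + 300315) = √(11271511718 + 300315) = √11271812033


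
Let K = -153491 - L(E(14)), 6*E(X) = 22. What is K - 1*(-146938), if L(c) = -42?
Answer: -6511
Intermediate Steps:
E(X) = 11/3 (E(X) = (1/6)*22 = 11/3)
K = -153449 (K = -153491 - 1*(-42) = -153491 + 42 = -153449)
K - 1*(-146938) = -153449 - 1*(-146938) = -153449 + 146938 = -6511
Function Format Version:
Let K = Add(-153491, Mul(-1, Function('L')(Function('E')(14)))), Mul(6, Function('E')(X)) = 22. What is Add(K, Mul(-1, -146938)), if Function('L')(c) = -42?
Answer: -6511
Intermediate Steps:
Function('E')(X) = Rational(11, 3) (Function('E')(X) = Mul(Rational(1, 6), 22) = Rational(11, 3))
K = -153449 (K = Add(-153491, Mul(-1, -42)) = Add(-153491, 42) = -153449)
Add(K, Mul(-1, -146938)) = Add(-153449, Mul(-1, -146938)) = Add(-153449, 146938) = -6511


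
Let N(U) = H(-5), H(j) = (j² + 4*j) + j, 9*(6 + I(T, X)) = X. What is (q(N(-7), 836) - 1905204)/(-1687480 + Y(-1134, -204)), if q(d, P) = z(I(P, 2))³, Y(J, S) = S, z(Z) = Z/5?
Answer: 43402963777/38447551125 ≈ 1.1289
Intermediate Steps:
I(T, X) = -6 + X/9
H(j) = j² + 5*j
z(Z) = Z/5 (z(Z) = Z*(⅕) = Z/5)
N(U) = 0 (N(U) = -5*(5 - 5) = -5*0 = 0)
q(d, P) = -140608/91125 (q(d, P) = ((-6 + (⅑)*2)/5)³ = ((-6 + 2/9)/5)³ = ((⅕)*(-52/9))³ = (-52/45)³ = -140608/91125)
(q(N(-7), 836) - 1905204)/(-1687480 + Y(-1134, -204)) = (-140608/91125 - 1905204)/(-1687480 - 204) = -173611855108/91125/(-1687684) = -173611855108/91125*(-1/1687684) = 43402963777/38447551125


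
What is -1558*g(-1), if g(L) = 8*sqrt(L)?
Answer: -12464*I ≈ -12464.0*I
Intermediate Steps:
-1558*g(-1) = -12464*sqrt(-1) = -12464*I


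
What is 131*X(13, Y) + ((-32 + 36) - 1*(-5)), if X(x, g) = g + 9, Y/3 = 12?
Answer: 5904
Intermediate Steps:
Y = 36 (Y = 3*12 = 36)
X(x, g) = 9 + g
131*X(13, Y) + ((-32 + 36) - 1*(-5)) = 131*(9 + 36) + ((-32 + 36) - 1*(-5)) = 131*45 + (4 + 5) = 5895 + 9 = 5904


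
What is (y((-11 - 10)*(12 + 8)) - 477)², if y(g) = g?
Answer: 804609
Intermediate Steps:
(y((-11 - 10)*(12 + 8)) - 477)² = ((-11 - 10)*(12 + 8) - 477)² = (-21*20 - 477)² = (-420 - 477)² = (-897)² = 804609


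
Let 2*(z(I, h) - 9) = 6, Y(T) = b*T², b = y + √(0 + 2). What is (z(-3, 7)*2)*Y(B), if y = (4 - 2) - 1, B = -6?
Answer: 864 + 864*√2 ≈ 2085.9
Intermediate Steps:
y = 1 (y = 2 - 1 = 1)
b = 1 + √2 (b = 1 + √(0 + 2) = 1 + √2 ≈ 2.4142)
Y(T) = T²*(1 + √2) (Y(T) = (1 + √2)*T² = T²*(1 + √2))
z(I, h) = 12 (z(I, h) = 9 + (½)*6 = 9 + 3 = 12)
(z(-3, 7)*2)*Y(B) = (12*2)*((-6)²*(1 + √2)) = 24*(36*(1 + √2)) = 24*(36 + 36*√2) = 864 + 864*√2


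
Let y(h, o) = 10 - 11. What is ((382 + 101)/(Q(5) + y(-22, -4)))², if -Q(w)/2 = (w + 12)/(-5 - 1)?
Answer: 42849/4 ≈ 10712.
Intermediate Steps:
y(h, o) = -1
Q(w) = 4 + w/3 (Q(w) = -2*(w + 12)/(-5 - 1) = -2*(12 + w)/(-6) = -2*(12 + w)*(-1)/6 = -2*(-2 - w/6) = 4 + w/3)
((382 + 101)/(Q(5) + y(-22, -4)))² = ((382 + 101)/((4 + (⅓)*5) - 1))² = (483/((4 + 5/3) - 1))² = (483/(17/3 - 1))² = (483/(14/3))² = (483*(3/14))² = (207/2)² = 42849/4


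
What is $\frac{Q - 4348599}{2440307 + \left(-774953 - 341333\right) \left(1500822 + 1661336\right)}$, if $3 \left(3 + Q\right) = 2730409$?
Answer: $\frac{10315397}{10589610794643} \approx 9.7411 \cdot 10^{-7}$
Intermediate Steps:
$Q = \frac{2730400}{3}$ ($Q = -3 + \frac{1}{3} \cdot 2730409 = -3 + \frac{2730409}{3} = \frac{2730400}{3} \approx 9.1013 \cdot 10^{5}$)
$\frac{Q - 4348599}{2440307 + \left(-774953 - 341333\right) \left(1500822 + 1661336\right)} = \frac{\frac{2730400}{3} - 4348599}{2440307 + \left(-774953 - 341333\right) \left(1500822 + 1661336\right)} = - \frac{10315397}{3 \left(2440307 - 3529872705188\right)} = - \frac{10315397}{3 \left(-3529870264881\right)} = \left(- \frac{10315397}{3}\right) \left(- \frac{1}{3529870264881}\right) = \frac{10315397}{10589610794643}$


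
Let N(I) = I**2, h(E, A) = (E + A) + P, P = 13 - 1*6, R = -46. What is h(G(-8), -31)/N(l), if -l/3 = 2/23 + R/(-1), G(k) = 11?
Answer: -6877/10112400 ≈ -0.00068006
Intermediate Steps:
P = 7 (P = 13 - 6 = 7)
h(E, A) = 7 + A + E (h(E, A) = (E + A) + 7 = (A + E) + 7 = 7 + A + E)
l = -3180/23 (l = -3*(2/23 - 46/(-1)) = -3*(2*(1/23) - 46*(-1)) = -3*(2/23 + 46) = -3*1060/23 = -3180/23 ≈ -138.26)
h(G(-8), -31)/N(l) = (7 - 31 + 11)/((-3180/23)**2) = -13/10112400/529 = -13*529/10112400 = -6877/10112400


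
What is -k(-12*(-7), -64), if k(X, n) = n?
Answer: 64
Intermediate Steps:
-k(-12*(-7), -64) = -1*(-64) = 64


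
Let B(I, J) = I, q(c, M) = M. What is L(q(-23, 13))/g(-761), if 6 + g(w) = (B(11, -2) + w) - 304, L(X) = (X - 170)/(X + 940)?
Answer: 157/1010180 ≈ 0.00015542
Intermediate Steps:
L(X) = (-170 + X)/(940 + X)
g(w) = -299 + w (g(w) = -6 + ((11 + w) - 304) = -6 + (-293 + w) = -299 + w)
L(q(-23, 13))/g(-761) = ((-170 + 13)/(940 + 13))/(-299 - 761) = (-157/953)/(-1060) = ((1/953)*(-157))*(-1/1060) = -157/953*(-1/1060) = 157/1010180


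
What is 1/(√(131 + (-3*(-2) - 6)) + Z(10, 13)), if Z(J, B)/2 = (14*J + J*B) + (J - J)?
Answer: 540/291469 - √131/291469 ≈ 0.0018134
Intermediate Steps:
Z(J, B) = 28*J + 2*B*J (Z(J, B) = 2*((14*J + J*B) + (J - J)) = 2*((14*J + B*J) + 0) = 2*(14*J + B*J) = 28*J + 2*B*J)
1/(√(131 + (-3*(-2) - 6)) + Z(10, 13)) = 1/(√(131 + (-3*(-2) - 6)) + 2*10*(14 + 13)) = 1/(√(131 + (6 - 6)) + 2*10*27) = 1/(√(131 + 0) + 540) = 1/(√131 + 540) = 1/(540 + √131)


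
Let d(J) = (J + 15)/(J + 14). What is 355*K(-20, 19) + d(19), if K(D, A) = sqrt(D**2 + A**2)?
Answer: 34/33 + 355*sqrt(761) ≈ 9794.1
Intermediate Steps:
K(D, A) = sqrt(A**2 + D**2)
d(J) = (15 + J)/(14 + J)
355*K(-20, 19) + d(19) = 355*sqrt(19**2 + (-20)**2) + (15 + 19)/(14 + 19) = 355*sqrt(361 + 400) + 34/33 = 355*sqrt(761) + (1/33)*34 = 355*sqrt(761) + 34/33 = 34/33 + 355*sqrt(761)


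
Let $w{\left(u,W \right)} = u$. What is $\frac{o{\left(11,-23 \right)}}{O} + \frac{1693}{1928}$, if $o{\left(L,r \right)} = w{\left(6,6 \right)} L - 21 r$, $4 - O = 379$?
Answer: $- \frac{141199}{241000} \approx -0.58589$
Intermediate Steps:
$O = -375$ ($O = 4 - 379 = -375$)
$o{\left(L,r \right)} = - 21 r + 6 L$ ($o{\left(L,r \right)} = 6 L - 21 r = - 21 r + 6 L$)
$\frac{o{\left(11,-23 \right)}}{O} + \frac{1693}{1928} = \frac{\left(-21\right) \left(-23\right) + 6 \cdot 11}{-375} + \frac{1693}{1928} = \left(483 + 66\right) \left(- \frac{1}{375}\right) + 1693 \cdot \frac{1}{1928} = 549 \left(- \frac{1}{375}\right) + \frac{1693}{1928} = - \frac{183}{125} + \frac{1693}{1928} = - \frac{141199}{241000}$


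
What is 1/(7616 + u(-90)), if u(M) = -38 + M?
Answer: 1/7488 ≈ 0.00013355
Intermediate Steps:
1/(7616 + u(-90)) = 1/(7616 + (-38 - 90)) = 1/(7616 - 128) = 1/7488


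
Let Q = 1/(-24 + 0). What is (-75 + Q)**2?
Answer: 3243601/576 ≈ 5631.3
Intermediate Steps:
Q = -1/24 (Q = 1/(-24) = -1/24 ≈ -0.041667)
(-75 + Q)**2 = (-75 - 1/24)**2 = (-1801/24)**2 = 3243601/576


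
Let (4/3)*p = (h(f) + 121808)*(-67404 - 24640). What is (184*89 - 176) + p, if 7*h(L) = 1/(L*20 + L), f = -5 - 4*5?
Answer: -10300725420389/1225 ≈ -8.4088e+9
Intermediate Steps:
f = -25 (f = -5 - 20 = -25)
h(L) = 1/(147*L) (h(L) = 1/(7*(L*20 + L)) = 1/(7*(20*L + L)) = 1/(7*((21*L))) = (1/(21*L))/7 = 1/(147*L))
p = -10300745265389/1225 (p = 3*(((1/147)/(-25) + 121808)*(-67404 - 24640))/4 = 3*(((1/147)*(-1/25) + 121808)*(-92044))/4 = 3*((-1/3675 + 121808)*(-92044))/4 = 3*((447644399/3675)*(-92044))/4 = (¾)*(-41202981061556/3675) = -10300745265389/1225 ≈ -8.4088e+9)
(184*89 - 176) + p = (184*89 - 176) - 10300745265389/1225 = (16376 - 176) - 10300745265389/1225 = 16200 - 10300745265389/1225 = -10300725420389/1225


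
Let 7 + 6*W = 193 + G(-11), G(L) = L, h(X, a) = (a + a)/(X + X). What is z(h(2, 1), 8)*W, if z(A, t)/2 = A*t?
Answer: 700/3 ≈ 233.33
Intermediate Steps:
h(X, a) = a/X (h(X, a) = (2*a)/((2*X)) = (2*a)*(1/(2*X)) = a/X)
W = 175/6 (W = -7/6 + (193 - 11)/6 = -7/6 + (⅙)*182 = -7/6 + 91/3 = 175/6 ≈ 29.167)
z(A, t) = 2*A*t (z(A, t) = 2*(A*t) = 2*A*t)
z(h(2, 1), 8)*W = (2*(1/2)*8)*(175/6) = (2*(1*(½))*8)*(175/6) = (2*(½)*8)*(175/6) = 8*(175/6) = 700/3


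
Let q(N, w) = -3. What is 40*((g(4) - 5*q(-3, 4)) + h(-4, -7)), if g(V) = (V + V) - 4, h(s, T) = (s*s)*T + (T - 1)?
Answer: -4040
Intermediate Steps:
h(s, T) = -1 + T + T*s² (h(s, T) = s²*T + (-1 + T) = T*s² + (-1 + T) = -1 + T + T*s²)
g(V) = -4 + 2*V (g(V) = 2*V - 4 = -4 + 2*V)
40*((g(4) - 5*q(-3, 4)) + h(-4, -7)) = 40*(((-4 + 2*4) - 5*(-3)) + (-1 - 7 - 7*(-4)²)) = 40*(((-4 + 8) + 15) + (-1 - 7 - 7*16)) = 40*((4 + 15) + (-1 - 7 - 112)) = 40*(19 - 120) = 40*(-101) = -4040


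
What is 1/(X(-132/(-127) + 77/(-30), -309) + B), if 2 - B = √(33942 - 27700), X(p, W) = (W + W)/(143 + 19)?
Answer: 1323/4548017 - 729*√6242/4548017 ≈ -0.012373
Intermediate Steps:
X(p, W) = W/81 (X(p, W) = (2*W)/162 = (2*W)*(1/162) = W/81)
B = 2 - √6242 (B = 2 - √(33942 - 27700) = 2 - √6242 ≈ -77.006)
1/(X(-132/(-127) + 77/(-30), -309) + B) = 1/((1/81)*(-309) + (2 - √6242)) = 1/(-103/27 + (2 - √6242)) = 1/(-49/27 - √6242)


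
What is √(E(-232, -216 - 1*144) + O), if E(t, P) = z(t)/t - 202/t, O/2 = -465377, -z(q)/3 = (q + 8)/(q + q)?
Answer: 3*I*√347894834/58 ≈ 964.76*I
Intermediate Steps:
z(q) = -3*(8 + q)/(2*q) (z(q) = -3*(q + 8)/(q + q) = -3*(8 + q)/(2*q))
O = -930754 (O = 2*(-465377) = -930754)
E(t, P) = -202/t + (-3/2 - 12/t)/t (E(t, P) = (-3/2 - 12/t)/t - 202/t = -202/t + (-3/2 - 12/t)/t)
√(E(-232, -216 - 1*144) + O) = √((½)*(-24 - 407*(-232))/(-232)² - 930754) = √((½)*(1/53824)*(-24 + 94424) - 930754) = √((½)*(1/53824)*94400 - 930754) = √(1475/1682 - 930754) = √(-1565526753/1682) = 3*I*√347894834/58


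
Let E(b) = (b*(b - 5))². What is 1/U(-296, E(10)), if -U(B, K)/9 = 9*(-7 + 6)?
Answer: 1/81 ≈ 0.012346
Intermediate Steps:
E(b) = b²*(-5 + b)² (E(b) = (b*(-5 + b))² = b²*(-5 + b)²)
U(B, K) = 81 (U(B, K) = -81*(-7 + 6) = -81*(-1) = -9*(-9) = 81)
1/U(-296, E(10)) = 1/81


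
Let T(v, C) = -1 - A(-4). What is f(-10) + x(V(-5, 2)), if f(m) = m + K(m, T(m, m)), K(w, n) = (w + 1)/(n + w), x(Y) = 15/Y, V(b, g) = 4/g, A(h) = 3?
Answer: -13/7 ≈ -1.8571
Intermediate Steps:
T(v, C) = -4 (T(v, C) = -1 - 1*3 = -1 - 3 = -4)
K(w, n) = (1 + w)/(n + w)
f(m) = m + (1 + m)/(-4 + m)
f(-10) + x(V(-5, 2)) = (1 - 10 - 10*(-4 - 10))/(-4 - 10) + 15/((4/2)) = (1 - 10 - 10*(-14))/(-14) + 15/((4*(½))) = -(1 - 10 + 140)/14 + 15/2 = -1/14*131 + 15*(½) = -131/14 + 15/2 = -13/7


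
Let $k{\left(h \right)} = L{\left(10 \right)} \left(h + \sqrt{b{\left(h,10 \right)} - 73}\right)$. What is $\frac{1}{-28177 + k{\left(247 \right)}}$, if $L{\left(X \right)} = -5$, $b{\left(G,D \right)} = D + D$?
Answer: $\frac{i}{- 29412 i + 5 \sqrt{53}} \approx -3.4 \cdot 10^{-5} + 4.2078 \cdot 10^{-8} i$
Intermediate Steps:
$b{\left(G,D \right)} = 2 D$
$k{\left(h \right)} = - 5 h - 5 i \sqrt{53}$ ($k{\left(h \right)} = - 5 \left(h + \sqrt{2 \cdot 10 - 73}\right) = - 5 \left(h + \sqrt{20 - 73}\right) = - 5 \left(h + \sqrt{-53}\right) = - 5 \left(h + i \sqrt{53}\right) = - 5 h - 5 i \sqrt{53}$)
$\frac{1}{-28177 + k{\left(247 \right)}} = \frac{1}{-28177 - \left(1235 + 5 i \sqrt{53}\right)} = \frac{1}{-29412 - 5 i \sqrt{53}}$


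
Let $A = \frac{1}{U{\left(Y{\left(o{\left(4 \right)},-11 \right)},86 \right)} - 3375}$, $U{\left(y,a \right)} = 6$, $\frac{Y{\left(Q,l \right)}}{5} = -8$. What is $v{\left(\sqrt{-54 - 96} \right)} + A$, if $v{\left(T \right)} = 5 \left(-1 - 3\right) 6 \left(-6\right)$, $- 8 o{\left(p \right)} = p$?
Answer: $\frac{2425679}{3369} \approx 720.0$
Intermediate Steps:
$o{\left(p \right)} = - \frac{p}{8}$
$Y{\left(Q,l \right)} = -40$ ($Y{\left(Q,l \right)} = 5 \left(-8\right) = -40$)
$v{\left(T \right)} = 720$ ($v{\left(T \right)} = 5 \left(\left(-4\right) 6\right) \left(-6\right) = 5 \left(-24\right) \left(-6\right) = \left(-120\right) \left(-6\right) = 720$)
$A = - \frac{1}{3369}$ ($A = \frac{1}{6 - 3375} = \frac{1}{-3369} = - \frac{1}{3369} \approx -0.00029682$)
$v{\left(\sqrt{-54 - 96} \right)} + A = 720 - \frac{1}{3369} = \frac{2425679}{3369}$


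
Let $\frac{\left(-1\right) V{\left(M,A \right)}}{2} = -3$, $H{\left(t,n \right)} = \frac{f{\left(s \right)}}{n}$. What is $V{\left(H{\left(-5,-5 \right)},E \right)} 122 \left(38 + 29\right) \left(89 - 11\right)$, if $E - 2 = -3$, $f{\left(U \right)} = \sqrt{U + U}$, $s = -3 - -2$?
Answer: $3825432$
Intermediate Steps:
$s = -1$ ($s = -3 + 2 = -1$)
$f{\left(U \right)} = \sqrt{2} \sqrt{U}$ ($f{\left(U \right)} = \sqrt{2 U} = \sqrt{2} \sqrt{U}$)
$H{\left(t,n \right)} = \frac{i \sqrt{2}}{n}$ ($H{\left(t,n \right)} = \frac{\sqrt{2} \sqrt{-1}}{n} = \frac{\sqrt{2} i}{n} = \frac{i \sqrt{2}}{n}$)
$E = -1$ ($E = 2 - 3 = -1$)
$V{\left(M,A \right)} = 6$ ($V{\left(M,A \right)} = \left(-2\right) \left(-3\right) = 6$)
$V{\left(H{\left(-5,-5 \right)},E \right)} 122 \left(38 + 29\right) \left(89 - 11\right) = 6 \cdot 122 \left(38 + 29\right) \left(89 - 11\right) = 732 \cdot 67 \cdot 78 = 732 \cdot 5226 = 3825432$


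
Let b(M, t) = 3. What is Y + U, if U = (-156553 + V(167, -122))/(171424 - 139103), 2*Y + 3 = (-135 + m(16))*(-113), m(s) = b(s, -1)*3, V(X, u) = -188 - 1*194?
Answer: 459775565/64642 ≈ 7112.6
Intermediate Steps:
V(X, u) = -382 (V(X, u) = -188 - 194 = -382)
m(s) = 9 (m(s) = 3*3 = 9)
Y = 14235/2 (Y = -3/2 + ((-135 + 9)*(-113))/2 = -3/2 + (-126*(-113))/2 = -3/2 + (1/2)*14238 = -3/2 + 7119 = 14235/2 ≈ 7117.5)
U = -156935/32321 (U = (-156553 - 382)/(171424 - 139103) = -156935/32321 ≈ -4.8555)
Y + U = 14235/2 - 156935/32321 = 459775565/64642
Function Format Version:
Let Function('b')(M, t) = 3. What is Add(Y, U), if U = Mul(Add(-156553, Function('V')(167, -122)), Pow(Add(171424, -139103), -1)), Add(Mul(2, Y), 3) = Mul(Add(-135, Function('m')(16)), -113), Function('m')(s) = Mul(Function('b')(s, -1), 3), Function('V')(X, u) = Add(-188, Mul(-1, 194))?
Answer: Rational(459775565, 64642) ≈ 7112.6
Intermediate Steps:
Function('V')(X, u) = -382 (Function('V')(X, u) = Add(-188, -194) = -382)
Function('m')(s) = 9 (Function('m')(s) = Mul(3, 3) = 9)
Y = Rational(14235, 2) (Y = Add(Rational(-3, 2), Mul(Rational(1, 2), Mul(Add(-135, 9), -113))) = Add(Rational(-3, 2), Mul(Rational(1, 2), Mul(-126, -113))) = Add(Rational(-3, 2), Mul(Rational(1, 2), 14238)) = Add(Rational(-3, 2), 7119) = Rational(14235, 2) ≈ 7117.5)
U = Rational(-156935, 32321) (U = Mul(Add(-156553, -382), Pow(Add(171424, -139103), -1)) = Mul(-156935, Pow(32321, -1)) = Mul(-156935, Rational(1, 32321)) = Rational(-156935, 32321) ≈ -4.8555)
Add(Y, U) = Add(Rational(14235, 2), Rational(-156935, 32321)) = Rational(459775565, 64642)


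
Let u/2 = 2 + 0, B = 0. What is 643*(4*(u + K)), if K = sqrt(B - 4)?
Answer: 10288 + 5144*I ≈ 10288.0 + 5144.0*I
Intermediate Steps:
u = 4 (u = 2*(2 + 0) = 2*2 = 4)
K = 2*I (K = sqrt(0 - 4) = sqrt(-4) = 2*I ≈ 2.0*I)
643*(4*(u + K)) = 643*(4*(4 + 2*I)) = 643*(16 + 8*I) = 10288 + 5144*I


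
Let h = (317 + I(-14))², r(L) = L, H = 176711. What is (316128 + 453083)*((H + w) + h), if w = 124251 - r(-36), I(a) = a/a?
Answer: 309316665742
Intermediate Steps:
I(a) = 1
w = 124287 (w = 124251 - 1*(-36) = 124251 + 36 = 124287)
h = 101124 (h = (317 + 1)² = 318² = 101124)
(316128 + 453083)*((H + w) + h) = (316128 + 453083)*((176711 + 124287) + 101124) = 769211*(300998 + 101124) = 769211*402122 = 309316665742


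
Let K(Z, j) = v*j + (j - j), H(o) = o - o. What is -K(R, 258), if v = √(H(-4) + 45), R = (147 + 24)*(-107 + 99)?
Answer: -774*√5 ≈ -1730.7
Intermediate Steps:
H(o) = 0
R = -1368 (R = 171*(-8) = -1368)
v = 3*√5 (v = √(0 + 45) = √45 = 3*√5 ≈ 6.7082)
K(Z, j) = 3*j*√5 (K(Z, j) = (3*√5)*j + (j - j) = 3*j*√5 + 0 = 3*j*√5)
-K(R, 258) = -3*258*√5 = -774*√5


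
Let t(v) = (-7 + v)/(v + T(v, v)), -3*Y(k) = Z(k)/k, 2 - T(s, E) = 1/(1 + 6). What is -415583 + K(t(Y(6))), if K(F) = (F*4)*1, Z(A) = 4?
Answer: -42806869/103 ≈ -4.1560e+5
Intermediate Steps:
T(s, E) = 13/7 (T(s, E) = 2 - 1/(1 + 6) = 2 - 1/7 = 2 - 1*⅐ = 2 - ⅐ = 13/7)
Y(k) = -4/(3*k)
t(v) = (-7 + v)/(13/7 + v) (t(v) = (-7 + v)/(v + 13/7) = (-7 + v)/(13/7 + v))
K(F) = 4*F (K(F) = (4*F)*1 = 4*F)
-415583 + K(t(Y(6))) = -415583 + 4*(7*(-7 - 4/3/6)/(13 + 7*(-4/3/6))) = -415583 + 4*(7*(-7 - 4/3*⅙)/(13 + 7*(-4/3*⅙))) = -415583 + 4*(7*(-7 - 2/9)/(13 + 7*(-2/9))) = -415583 + 4*(7*(-65/9)/(13 - 14/9)) = -415583 + 4*(7*(-65/9)/(103/9)) = -415583 + 4*(7*(9/103)*(-65/9)) = -415583 + 4*(-455/103) = -415583 - 1820/103 = -42806869/103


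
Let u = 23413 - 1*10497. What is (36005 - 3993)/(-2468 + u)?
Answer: 8003/2612 ≈ 3.0639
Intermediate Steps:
u = 12916 (u = 23413 - 10497 = 12916)
(36005 - 3993)/(-2468 + u) = (36005 - 3993)/(-2468 + 12916) = 32012/10448 = 32012*(1/10448) = 8003/2612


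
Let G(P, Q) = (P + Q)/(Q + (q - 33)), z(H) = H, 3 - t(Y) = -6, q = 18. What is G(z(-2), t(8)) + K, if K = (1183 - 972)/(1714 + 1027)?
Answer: -17921/16446 ≈ -1.0897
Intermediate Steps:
t(Y) = 9 (t(Y) = 3 - 1*(-6) = 3 + 6 = 9)
K = 211/2741 ≈ 0.076979
G(P, Q) = (P + Q)/(-15 + Q) (G(P, Q) = (P + Q)/(Q + (18 - 33)) = (P + Q)/(Q - 15) = (P + Q)/(-15 + Q))
G(z(-2), t(8)) + K = (-2 + 9)/(-15 + 9) + 211/2741 = 7/(-6) + 211/2741 = -⅙*7 + 211/2741 = -7/6 + 211/2741 = -17921/16446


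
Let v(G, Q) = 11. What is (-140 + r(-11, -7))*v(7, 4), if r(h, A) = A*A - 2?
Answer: -1023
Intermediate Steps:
r(h, A) = -2 + A² (r(h, A) = A² - 2 = -2 + A²)
(-140 + r(-11, -7))*v(7, 4) = (-140 + (-2 + (-7)²))*11 = (-140 + (-2 + 49))*11 = (-140 + 47)*11 = -93*11 = -1023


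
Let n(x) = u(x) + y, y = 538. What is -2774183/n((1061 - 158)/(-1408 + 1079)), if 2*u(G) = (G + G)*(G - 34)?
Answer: -6128170247/1411225 ≈ -4342.4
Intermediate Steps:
u(G) = G*(-34 + G) (u(G) = ((G + G)*(G - 34))/2 = ((2*G)*(-34 + G))/2 = (2*G*(-34 + G))/2 = G*(-34 + G))
n(x) = 538 + x*(-34 + x) (n(x) = x*(-34 + x) + 538 = 538 + x*(-34 + x))
-2774183/n((1061 - 158)/(-1408 + 1079)) = -2774183/(538 + ((1061 - 158)/(-1408 + 1079))*(-34 + (1061 - 158)/(-1408 + 1079))) = -2774183/(538 + (903/(-329))*(-34 + 903/(-329))) = -2774183/(538 + (903*(-1/329))*(-34 + 903*(-1/329))) = -2774183/(538 - 129*(-34 - 129/47)/47) = -2774183/(538 - 129/47*(-1727/47)) = -2774183/(538 + 222783/2209) = -2774183/1411225/2209 = -2774183*2209/1411225 = -6128170247/1411225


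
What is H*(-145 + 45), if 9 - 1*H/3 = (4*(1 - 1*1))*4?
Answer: -2700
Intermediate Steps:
H = 27 (H = 27 - 3*4*(1 - 1*1)*4 = 27 - 3*4*(1 - 1)*4 = 27 - 3*4*0*4 = 27 - 0*4 = 27 - 3*0 = 27 + 0 = 27)
H*(-145 + 45) = 27*(-145 + 45) = 27*(-100) = -2700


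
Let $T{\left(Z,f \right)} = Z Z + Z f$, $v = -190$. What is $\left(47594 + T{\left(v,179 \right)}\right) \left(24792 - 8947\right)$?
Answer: $787242980$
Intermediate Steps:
$T{\left(Z,f \right)} = Z^{2} + Z f$
$\left(47594 + T{\left(v,179 \right)}\right) \left(24792 - 8947\right) = \left(47594 - 190 \left(-190 + 179\right)\right) \left(24792 - 8947\right) = \left(47594 - -2090\right) 15845 = \left(47594 + 2090\right) 15845 = 49684 \cdot 15845 = 787242980$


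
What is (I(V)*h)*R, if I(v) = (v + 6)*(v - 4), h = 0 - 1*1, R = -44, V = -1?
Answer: -1100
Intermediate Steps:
h = -1 (h = 0 - 1 = -1)
I(v) = (-4 + v)*(6 + v) (I(v) = (6 + v)*(-4 + v) = (-4 + v)*(6 + v))
(I(V)*h)*R = ((-24 + (-1)² + 2*(-1))*(-1))*(-44) = ((-24 + 1 - 2)*(-1))*(-44) = -25*(-1)*(-44) = 25*(-44) = -1100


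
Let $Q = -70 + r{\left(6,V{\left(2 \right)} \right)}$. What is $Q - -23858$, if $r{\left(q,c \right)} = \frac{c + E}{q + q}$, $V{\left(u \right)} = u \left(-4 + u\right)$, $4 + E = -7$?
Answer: $\frac{95147}{4} \approx 23787.0$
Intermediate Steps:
$E = -11$ ($E = -4 - 7 = -11$)
$r{\left(q,c \right)} = \frac{-11 + c}{2 q}$ ($r{\left(q,c \right)} = \frac{c - 11}{q + q} = \frac{-11 + c}{2 q}$)
$Q = - \frac{285}{4}$ ($Q = -70 + \frac{-11 + 2 \left(-4 + 2\right)}{2 \cdot 6} = -70 + \frac{1}{2} \cdot \frac{1}{6} \left(-11 + 2 \left(-2\right)\right) = -70 + \frac{1}{2} \cdot \frac{1}{6} \left(-11 - 4\right) = -70 + \frac{1}{2} \cdot \frac{1}{6} \left(-15\right) = -70 - \frac{5}{4} = - \frac{285}{4} \approx -71.25$)
$Q - -23858 = - \frac{285}{4} - -23858 = - \frac{285}{4} + 23858 = \frac{95147}{4}$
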